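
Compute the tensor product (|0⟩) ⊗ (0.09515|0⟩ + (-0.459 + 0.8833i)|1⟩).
0.09515|00⟩ + (-0.459 + 0.8833i)|01⟩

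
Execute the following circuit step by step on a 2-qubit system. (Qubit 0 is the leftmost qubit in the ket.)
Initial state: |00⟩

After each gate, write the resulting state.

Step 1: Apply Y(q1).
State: i|01⟩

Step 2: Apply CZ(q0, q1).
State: i|01⟩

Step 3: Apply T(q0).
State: i|01⟩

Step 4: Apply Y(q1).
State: |00⟩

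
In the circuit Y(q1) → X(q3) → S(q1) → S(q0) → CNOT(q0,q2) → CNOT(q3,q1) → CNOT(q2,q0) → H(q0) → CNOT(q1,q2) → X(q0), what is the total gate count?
10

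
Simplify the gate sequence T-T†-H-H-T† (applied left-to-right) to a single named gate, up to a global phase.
T†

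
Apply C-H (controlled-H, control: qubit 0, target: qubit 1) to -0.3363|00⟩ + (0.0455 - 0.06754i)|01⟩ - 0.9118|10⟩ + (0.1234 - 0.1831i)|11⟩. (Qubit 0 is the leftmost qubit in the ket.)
-0.3363|00⟩ + (0.0455 - 0.06754i)|01⟩ + (-0.5575 - 0.1295i)|10⟩ + (-0.732 + 0.1295i)|11⟩

C-H leaves the control-|0⟩ kets |00⟩, |01⟩ unchanged and applies H to qubit 1 on the control-|1⟩ pair (|10⟩, |11⟩).
H = [[1/√2, 1/√2], [1/√2, -1/√2]].
With a = amp(|10⟩) = -0.9118 and b = amp(|11⟩) = (0.1234 - 0.1831i):
new amp(|10⟩) = (1/√2)·a + (1/√2)·b = (-0.5575 - 0.1295i)
new amp(|11⟩) = (1/√2)·a + (-1/√2)·b = (-0.732 + 0.1295i)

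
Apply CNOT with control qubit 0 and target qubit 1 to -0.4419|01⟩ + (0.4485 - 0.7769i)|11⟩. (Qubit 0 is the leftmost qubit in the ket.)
-0.4419|01⟩ + (0.4485 - 0.7769i)|10⟩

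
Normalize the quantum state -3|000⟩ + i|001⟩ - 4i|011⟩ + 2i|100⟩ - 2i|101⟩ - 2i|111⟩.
-0.4867|000⟩ + 0.1622i|001⟩ - 0.6489i|011⟩ + 0.3244i|100⟩ - 0.3244i|101⟩ - 0.3244i|111⟩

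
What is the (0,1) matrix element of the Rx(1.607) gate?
-0.7198i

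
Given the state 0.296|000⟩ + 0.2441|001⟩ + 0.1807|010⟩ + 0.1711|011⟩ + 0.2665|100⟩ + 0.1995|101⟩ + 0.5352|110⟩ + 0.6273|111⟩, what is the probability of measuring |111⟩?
0.3935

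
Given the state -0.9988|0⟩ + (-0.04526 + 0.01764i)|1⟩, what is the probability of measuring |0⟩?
0.9976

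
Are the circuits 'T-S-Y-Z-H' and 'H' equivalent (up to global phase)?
No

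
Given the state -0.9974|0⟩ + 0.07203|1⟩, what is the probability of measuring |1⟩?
0.005188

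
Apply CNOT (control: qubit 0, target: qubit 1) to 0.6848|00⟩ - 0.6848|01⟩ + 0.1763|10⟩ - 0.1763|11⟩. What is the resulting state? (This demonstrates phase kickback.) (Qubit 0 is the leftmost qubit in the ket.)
0.6848|00⟩ - 0.6848|01⟩ - 0.1763|10⟩ + 0.1763|11⟩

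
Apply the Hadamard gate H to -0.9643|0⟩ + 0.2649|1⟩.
-0.4946|0⟩ - 0.8692|1⟩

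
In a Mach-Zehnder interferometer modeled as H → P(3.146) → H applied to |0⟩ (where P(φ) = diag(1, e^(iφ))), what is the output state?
(0.000004856 - 0.002204i)|0⟩ + (1 + 0.002204i)|1⟩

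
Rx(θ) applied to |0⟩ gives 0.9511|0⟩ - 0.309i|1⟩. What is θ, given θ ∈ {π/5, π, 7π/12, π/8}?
π/5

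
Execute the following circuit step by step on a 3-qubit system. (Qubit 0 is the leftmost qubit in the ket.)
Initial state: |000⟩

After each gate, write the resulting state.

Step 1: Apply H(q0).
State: 1/√2|000⟩ + 1/√2|100⟩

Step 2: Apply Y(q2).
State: (1/√2)i|001⟩ + (1/√2)i|101⟩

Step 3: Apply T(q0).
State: (1/√2)i|001⟩ + (-1/2 + (1/2)i)|101⟩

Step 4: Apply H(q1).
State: (1/2)i|001⟩ + (1/2)i|011⟩ + (-1/√8 + (1/√8)i)|101⟩ + (-1/√8 + (1/√8)i)|111⟩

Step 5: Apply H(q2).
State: (1/√8)i|000⟩ - (1/√8)i|001⟩ + (1/√8)i|010⟩ - (1/√8)i|011⟩ + (-0.25 + 0.25i)|100⟩ + (0.25 - 0.25i)|101⟩ + (-0.25 + 0.25i)|110⟩ + (0.25 - 0.25i)|111⟩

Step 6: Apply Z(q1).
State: (1/√8)i|000⟩ - (1/√8)i|001⟩ - (1/√8)i|010⟩ + (1/√8)i|011⟩ + (-0.25 + 0.25i)|100⟩ + (0.25 - 0.25i)|101⟩ + (0.25 - 0.25i)|110⟩ + (-0.25 + 0.25i)|111⟩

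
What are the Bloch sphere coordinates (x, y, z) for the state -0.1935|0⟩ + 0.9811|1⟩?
(-0.3797, 0, -0.9251)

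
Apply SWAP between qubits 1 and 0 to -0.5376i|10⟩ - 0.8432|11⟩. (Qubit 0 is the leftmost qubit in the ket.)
-0.5376i|01⟩ - 0.8432|11⟩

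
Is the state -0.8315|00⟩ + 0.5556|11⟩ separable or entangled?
Entangled

Writing the state as a|00⟩ + b|01⟩ + c|10⟩ + d|11⟩, it is a product state iff ad − bc = 0.
Here (a, b, c, d) = (-0.8315, 0, 0, 0.5556): ad − bc = (-0.8315)(0.5556) − (0)(0) = -0.462 ≠ 0, so the state is entangled.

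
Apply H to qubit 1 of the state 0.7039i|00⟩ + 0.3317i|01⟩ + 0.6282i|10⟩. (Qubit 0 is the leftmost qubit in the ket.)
0.7323i|00⟩ + 0.2632i|01⟩ + 0.4442i|10⟩ + 0.4442i|11⟩

H on qubit 1 mixes each pair of kets that differ only in qubit 1: amplitudes (a, b) of (|…0…⟩, |…1…⟩) become ((a + b)/√2, (a − b)/√2). Kets absent from the input have amplitude 0.
(|00⟩, |01⟩): (a, b) = (0.7039i, 0.3317i) → (0.7323i, 0.2632i)
(|10⟩, |11⟩): (a, b) = (0.6282i, 0) → (0.4442i, 0.4442i)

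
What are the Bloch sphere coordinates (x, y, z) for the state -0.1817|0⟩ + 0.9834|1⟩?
(-0.3574, 0, -0.9341)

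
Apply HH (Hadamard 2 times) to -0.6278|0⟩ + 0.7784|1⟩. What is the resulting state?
-0.6278|0⟩ + 0.7784|1⟩

H² = I, so an even number of Hadamards cancels: H^2 = I and the state is unchanged.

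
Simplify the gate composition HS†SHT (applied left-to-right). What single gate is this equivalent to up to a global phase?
T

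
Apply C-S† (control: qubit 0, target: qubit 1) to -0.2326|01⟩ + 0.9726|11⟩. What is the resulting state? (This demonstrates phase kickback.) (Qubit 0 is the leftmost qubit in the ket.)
-0.2326|01⟩ - 0.9726i|11⟩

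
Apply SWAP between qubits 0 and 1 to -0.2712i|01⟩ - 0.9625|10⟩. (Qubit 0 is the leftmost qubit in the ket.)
-0.9625|01⟩ - 0.2712i|10⟩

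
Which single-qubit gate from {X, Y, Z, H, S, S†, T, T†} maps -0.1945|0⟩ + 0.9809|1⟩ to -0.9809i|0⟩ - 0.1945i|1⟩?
Y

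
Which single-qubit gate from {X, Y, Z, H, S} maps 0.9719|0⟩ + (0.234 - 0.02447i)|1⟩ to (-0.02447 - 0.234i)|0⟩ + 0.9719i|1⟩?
Y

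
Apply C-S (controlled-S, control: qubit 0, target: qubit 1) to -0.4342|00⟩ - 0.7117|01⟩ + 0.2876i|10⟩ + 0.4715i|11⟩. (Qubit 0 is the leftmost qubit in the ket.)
-0.4342|00⟩ - 0.7117|01⟩ + 0.2876i|10⟩ - 0.4715|11⟩

C-S leaves the control-|0⟩ kets |00⟩, |01⟩ unchanged and applies S to qubit 1 on the control-|1⟩ pair (|10⟩, |11⟩).
S = [[1, 0], [0, i]].
With a = amp(|10⟩) = 0.2876i and b = amp(|11⟩) = 0.4715i:
new amp(|10⟩) = (1)·a = 0.2876i
new amp(|11⟩) = (i)·b = -0.4715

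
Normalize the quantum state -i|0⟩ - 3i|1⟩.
-0.3162i|0⟩ - 0.9487i|1⟩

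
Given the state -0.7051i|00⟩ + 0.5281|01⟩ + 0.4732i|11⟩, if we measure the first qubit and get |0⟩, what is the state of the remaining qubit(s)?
-0.8004i|0⟩ + 0.5995|1⟩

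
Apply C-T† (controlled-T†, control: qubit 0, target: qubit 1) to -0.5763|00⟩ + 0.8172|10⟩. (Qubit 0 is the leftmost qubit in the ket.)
-0.5763|00⟩ + 0.8172|10⟩

C-T† leaves the control-|0⟩ kets |00⟩, |01⟩ unchanged and applies T† to qubit 1 on the control-|1⟩ pair (|10⟩, |11⟩).
T† = [[1, 0], [0, (1/√2 - (1/√2)i)]].
With a = amp(|10⟩) = 0.8172 and b = amp(|11⟩) = 0:
new amp(|10⟩) = (1)·a = 0.8172
new amp(|11⟩) = (1/√2 - (1/√2)i)·b = 0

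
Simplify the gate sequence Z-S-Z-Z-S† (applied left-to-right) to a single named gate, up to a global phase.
Z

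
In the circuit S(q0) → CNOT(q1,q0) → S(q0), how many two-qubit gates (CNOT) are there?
1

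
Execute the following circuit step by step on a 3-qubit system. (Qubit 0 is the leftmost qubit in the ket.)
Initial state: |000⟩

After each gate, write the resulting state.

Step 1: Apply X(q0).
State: |100⟩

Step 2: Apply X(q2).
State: |101⟩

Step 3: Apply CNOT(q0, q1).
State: |111⟩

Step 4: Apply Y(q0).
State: -i|011⟩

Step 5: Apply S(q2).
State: |011⟩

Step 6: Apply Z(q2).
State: -|011⟩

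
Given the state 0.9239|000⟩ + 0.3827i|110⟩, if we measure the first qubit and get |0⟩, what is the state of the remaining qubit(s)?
|00⟩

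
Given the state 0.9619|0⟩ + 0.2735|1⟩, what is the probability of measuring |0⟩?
0.9253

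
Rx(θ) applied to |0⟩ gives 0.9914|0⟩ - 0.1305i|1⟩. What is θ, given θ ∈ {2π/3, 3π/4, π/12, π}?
π/12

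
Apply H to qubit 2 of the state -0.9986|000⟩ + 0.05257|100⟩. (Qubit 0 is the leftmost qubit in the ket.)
-0.7061|000⟩ - 0.7061|001⟩ + 0.03717|100⟩ + 0.03717|101⟩

H on qubit 2 mixes each pair of kets that differ only in qubit 2: amplitudes (a, b) of (|…0…⟩, |…1…⟩) become ((a + b)/√2, (a − b)/√2). Kets absent from the input have amplitude 0.
(|000⟩, |001⟩): (a, b) = (-0.9986, 0) → (-0.7061, -0.7061)
(|100⟩, |101⟩): (a, b) = (0.05257, 0) → (0.03717, 0.03717)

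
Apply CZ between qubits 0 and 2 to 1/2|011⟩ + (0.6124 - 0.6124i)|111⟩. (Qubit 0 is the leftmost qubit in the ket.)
1/2|011⟩ + (-0.6124 + 0.6124i)|111⟩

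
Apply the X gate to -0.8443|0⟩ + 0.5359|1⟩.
0.5359|0⟩ - 0.8443|1⟩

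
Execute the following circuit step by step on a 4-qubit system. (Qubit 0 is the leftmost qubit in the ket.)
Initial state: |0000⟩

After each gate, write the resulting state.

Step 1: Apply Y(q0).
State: i|1000⟩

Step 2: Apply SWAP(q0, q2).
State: i|0010⟩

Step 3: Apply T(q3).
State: i|0010⟩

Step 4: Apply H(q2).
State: (1/√2)i|0000⟩ - (1/√2)i|0010⟩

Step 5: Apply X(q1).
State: (1/√2)i|0100⟩ - (1/√2)i|0110⟩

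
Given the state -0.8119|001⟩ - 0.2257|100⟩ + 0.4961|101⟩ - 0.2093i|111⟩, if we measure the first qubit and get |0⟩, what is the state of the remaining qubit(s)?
-|01⟩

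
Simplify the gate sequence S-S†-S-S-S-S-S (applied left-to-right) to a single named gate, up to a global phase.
S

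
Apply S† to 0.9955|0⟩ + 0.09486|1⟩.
0.9955|0⟩ - 0.09486i|1⟩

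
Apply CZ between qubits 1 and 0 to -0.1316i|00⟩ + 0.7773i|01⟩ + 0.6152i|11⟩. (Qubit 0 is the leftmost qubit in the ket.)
-0.1316i|00⟩ + 0.7773i|01⟩ - 0.6152i|11⟩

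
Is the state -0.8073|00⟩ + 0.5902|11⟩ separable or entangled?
Entangled

Writing the state as a|00⟩ + b|01⟩ + c|10⟩ + d|11⟩, it is a product state iff ad − bc = 0.
Here (a, b, c, d) = (-0.8073, 0, 0, 0.5902): ad − bc = (-0.8073)(0.5902) − (0)(0) = -0.4765 ≠ 0, so the state is entangled.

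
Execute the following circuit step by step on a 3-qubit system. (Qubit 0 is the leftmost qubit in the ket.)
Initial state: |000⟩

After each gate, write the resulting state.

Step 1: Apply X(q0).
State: |100⟩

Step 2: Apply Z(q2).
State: |100⟩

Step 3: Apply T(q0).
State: (1/√2 + (1/√2)i)|100⟩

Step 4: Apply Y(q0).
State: (1/√2 - (1/√2)i)|000⟩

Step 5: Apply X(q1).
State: (1/√2 - (1/√2)i)|010⟩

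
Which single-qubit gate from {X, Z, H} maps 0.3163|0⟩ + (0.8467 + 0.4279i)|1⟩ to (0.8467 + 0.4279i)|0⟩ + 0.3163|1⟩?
X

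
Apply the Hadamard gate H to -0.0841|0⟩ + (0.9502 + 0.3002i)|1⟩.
(0.6124 + 0.2123i)|0⟩ + (-0.7314 - 0.2123i)|1⟩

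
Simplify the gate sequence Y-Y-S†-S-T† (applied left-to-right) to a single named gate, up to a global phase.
T†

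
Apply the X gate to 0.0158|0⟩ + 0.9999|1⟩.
0.9999|0⟩ + 0.0158|1⟩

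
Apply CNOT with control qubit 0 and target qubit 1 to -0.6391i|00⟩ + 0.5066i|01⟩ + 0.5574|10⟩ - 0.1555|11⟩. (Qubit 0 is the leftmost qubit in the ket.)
-0.6391i|00⟩ + 0.5066i|01⟩ - 0.1555|10⟩ + 0.5574|11⟩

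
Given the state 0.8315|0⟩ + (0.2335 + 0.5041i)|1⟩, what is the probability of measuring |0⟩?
0.6914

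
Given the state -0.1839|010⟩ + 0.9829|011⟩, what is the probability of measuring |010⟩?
0.03382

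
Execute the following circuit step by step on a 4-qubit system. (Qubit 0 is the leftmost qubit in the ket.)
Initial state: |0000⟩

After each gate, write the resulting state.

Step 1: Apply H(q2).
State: 1/√2|0000⟩ + 1/√2|0010⟩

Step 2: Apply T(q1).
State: 1/√2|0000⟩ + 1/√2|0010⟩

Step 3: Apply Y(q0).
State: (1/√2)i|1000⟩ + (1/√2)i|1010⟩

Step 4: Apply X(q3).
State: (1/√2)i|1001⟩ + (1/√2)i|1011⟩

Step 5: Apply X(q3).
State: (1/√2)i|1000⟩ + (1/√2)i|1010⟩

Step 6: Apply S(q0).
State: -1/√2|1000⟩ - 1/√2|1010⟩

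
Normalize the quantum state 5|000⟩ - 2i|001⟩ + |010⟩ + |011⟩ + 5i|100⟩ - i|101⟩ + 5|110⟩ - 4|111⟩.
0.5051|000⟩ - 0.202i|001⟩ + 0.101|010⟩ + 0.101|011⟩ + 0.5051i|100⟩ - 0.101i|101⟩ + 0.5051|110⟩ - 0.4041|111⟩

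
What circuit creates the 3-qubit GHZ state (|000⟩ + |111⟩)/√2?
H(q0) → CNOT(q0,q1) → CNOT(q0,q2)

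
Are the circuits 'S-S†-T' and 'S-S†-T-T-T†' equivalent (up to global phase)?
Yes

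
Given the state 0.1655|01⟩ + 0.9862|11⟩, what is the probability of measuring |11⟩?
0.9726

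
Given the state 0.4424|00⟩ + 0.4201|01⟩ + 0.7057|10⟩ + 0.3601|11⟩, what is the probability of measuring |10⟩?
0.498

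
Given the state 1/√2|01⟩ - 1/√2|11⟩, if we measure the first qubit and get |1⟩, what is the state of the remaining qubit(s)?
-|1⟩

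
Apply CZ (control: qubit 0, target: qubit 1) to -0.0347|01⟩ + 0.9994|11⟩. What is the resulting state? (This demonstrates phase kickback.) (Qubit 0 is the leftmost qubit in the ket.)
-0.0347|01⟩ - 0.9994|11⟩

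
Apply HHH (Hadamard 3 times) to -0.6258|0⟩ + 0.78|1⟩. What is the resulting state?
0.109|0⟩ - 0.9941|1⟩

H² = I, so H^3 = H: a single Hadamard. With (a, b) = (-0.6258, 0.78), H gives ((a + b)/√2, (a − b)/√2) = (0.109, -0.9941).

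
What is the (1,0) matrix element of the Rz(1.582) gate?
0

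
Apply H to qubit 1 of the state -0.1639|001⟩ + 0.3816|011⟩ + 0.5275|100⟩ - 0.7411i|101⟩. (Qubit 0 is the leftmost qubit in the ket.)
0.1539|001⟩ - 0.3857|011⟩ + 0.373|100⟩ - 0.524i|101⟩ + 0.373|110⟩ - 0.524i|111⟩

H on qubit 1 mixes each pair of kets that differ only in qubit 1: amplitudes (a, b) of (|…0…⟩, |…1…⟩) become ((a + b)/√2, (a − b)/√2). Kets absent from the input have amplitude 0.
(|001⟩, |011⟩): (a, b) = (-0.1639, 0.3816) → (0.1539, -0.3857)
(|100⟩, |110⟩): (a, b) = (0.5275, 0) → (0.373, 0.373)
(|101⟩, |111⟩): (a, b) = (-0.7411i, 0) → (-0.524i, -0.524i)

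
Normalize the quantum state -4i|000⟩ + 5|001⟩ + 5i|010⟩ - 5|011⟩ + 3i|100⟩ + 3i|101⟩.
-0.3831i|000⟩ + 0.4789|001⟩ + 0.4789i|010⟩ - 0.4789|011⟩ + 0.2873i|100⟩ + 0.2873i|101⟩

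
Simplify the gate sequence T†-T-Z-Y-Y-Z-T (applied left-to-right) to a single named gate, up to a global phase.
T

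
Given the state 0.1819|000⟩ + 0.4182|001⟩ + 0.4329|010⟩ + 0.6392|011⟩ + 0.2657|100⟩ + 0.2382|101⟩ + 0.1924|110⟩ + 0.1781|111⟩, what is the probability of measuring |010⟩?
0.1874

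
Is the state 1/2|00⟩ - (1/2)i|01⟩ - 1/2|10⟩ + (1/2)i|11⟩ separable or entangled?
Separable

Writing the state as a|00⟩ + b|01⟩ + c|10⟩ + d|11⟩, it is a product state iff ad − bc = 0.
Here (a, b, c, d) = (1/2, -(1/2)i, -1/2, (1/2)i): ad − bc = (1/2)((1/2)i) − (-(1/2)i)(-1/2) = 0, so the state is separable.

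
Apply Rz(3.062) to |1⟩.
(0.03979 + 0.9992i)|1⟩

Rz(3.062) = [[e^(−iθ/2), 0], [0, e^(iθ/2)]] with e^(±iθ/2) = cos(θ/2) ± i·sin(θ/2); θ = 3.062, cos(θ/2) ≈ 0.0397858, sin(θ/2) ≈ 0.999208.
With a = amp(|0⟩) = 0 and b = amp(|1⟩) = 1:
new amp(|0⟩) = (0.0397858 - 0.999208i)·a = 0
new amp(|1⟩) = (0.0397858 + 0.999208i)·b = (0.03979 + 0.9992i)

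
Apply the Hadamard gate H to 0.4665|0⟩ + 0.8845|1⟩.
0.9553|0⟩ - 0.2956|1⟩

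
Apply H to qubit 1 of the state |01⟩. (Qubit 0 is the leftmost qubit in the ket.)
1/√2|00⟩ - 1/√2|01⟩

H on qubit 1 mixes each pair of kets that differ only in qubit 1: amplitudes (a, b) of (|…0…⟩, |…1…⟩) become ((a + b)/√2, (a − b)/√2). Kets absent from the input have amplitude 0.
(|00⟩, |01⟩): (a, b) = (0, 1) → (1/√2, -1/√2)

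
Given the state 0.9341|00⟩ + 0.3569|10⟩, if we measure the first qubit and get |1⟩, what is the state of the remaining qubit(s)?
|0⟩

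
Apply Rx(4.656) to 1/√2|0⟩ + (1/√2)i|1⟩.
0.02819|0⟩ - 0.9996i|1⟩

Rx(4.656) = [[cos(θ/2), −i·sin(θ/2)], [−i·sin(θ/2), cos(θ/2)]]; θ = 4.656, cos(θ/2) ≈ -0.686892, sin(θ/2) ≈ 0.72676.
With a = amp(|0⟩) = 1/√2 and b = amp(|1⟩) = (1/√2)i:
new amp(|0⟩) = (-0.686892)·a + (-0.72676i)·b = 0.02819
new amp(|1⟩) = (-0.72676i)·a + (-0.686892)·b = -0.9996i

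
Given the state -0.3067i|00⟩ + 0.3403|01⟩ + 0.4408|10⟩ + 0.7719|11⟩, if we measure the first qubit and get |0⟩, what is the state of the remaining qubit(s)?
-0.6695i|0⟩ + 0.7428|1⟩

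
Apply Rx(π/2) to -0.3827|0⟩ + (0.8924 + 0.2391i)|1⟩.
(-0.1015 - 0.631i)|0⟩ + (0.631 + 0.4397i)|1⟩

Rx(π/2) = [[cos(θ/2), −i·sin(θ/2)], [−i·sin(θ/2), cos(θ/2)]]; θ = π/2, cos(θ/2) ≈ 0.707107, sin(θ/2) ≈ 0.707107.
With a = amp(|0⟩) = -0.3827 and b = amp(|1⟩) = (0.8924 + 0.2391i):
new amp(|0⟩) = (0.707107)·a + (-0.707107i)·b = (-0.1015 - 0.631i)
new amp(|1⟩) = (-0.707107i)·a + (0.707107)·b = (0.631 + 0.4397i)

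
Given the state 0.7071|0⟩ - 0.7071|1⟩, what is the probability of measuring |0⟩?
0.5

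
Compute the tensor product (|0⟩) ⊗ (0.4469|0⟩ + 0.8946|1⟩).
0.4469|00⟩ + 0.8946|01⟩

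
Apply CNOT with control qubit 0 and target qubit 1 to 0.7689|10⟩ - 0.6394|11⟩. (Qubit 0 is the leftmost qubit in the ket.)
-0.6394|10⟩ + 0.7689|11⟩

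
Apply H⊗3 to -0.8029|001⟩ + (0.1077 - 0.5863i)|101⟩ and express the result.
(-0.2458 - 0.2073i)|000⟩ + (0.2458 + 0.2073i)|001⟩ + (-0.2458 - 0.2073i)|010⟩ + (0.2458 + 0.2073i)|011⟩ + (-0.3219 + 0.2073i)|100⟩ + (0.3219 - 0.2073i)|101⟩ + (-0.3219 + 0.2073i)|110⟩ + (0.3219 - 0.2073i)|111⟩

H⊗3 gives amp(|y⟩) = (1/2√2) Σ_x (−1)^(x·y) amp(|x⟩), where x·y is the number of positions in which both x and y have a 1.
|000⟩: (-0.8029 + (0.1077 - 0.5863i))/(2√2) = (-0.2458 - 0.2073i)
|001⟩: (0.8029 - (0.1077 - 0.5863i))/(2√2) = (0.2458 + 0.2073i)
|010⟩: (-0.8029 + (0.1077 - 0.5863i))/(2√2) = (-0.2458 - 0.2073i)
|011⟩: (0.8029 - (0.1077 - 0.5863i))/(2√2) = (0.2458 + 0.2073i)
|100⟩: (-0.8029 - (0.1077 - 0.5863i))/(2√2) = (-0.3219 + 0.2073i)
|101⟩: (0.8029 + (0.1077 - 0.5863i))/(2√2) = (0.3219 - 0.2073i)
|110⟩: (-0.8029 - (0.1077 - 0.5863i))/(2√2) = (-0.3219 + 0.2073i)
|111⟩: (0.8029 + (0.1077 - 0.5863i))/(2√2) = (0.3219 - 0.2073i)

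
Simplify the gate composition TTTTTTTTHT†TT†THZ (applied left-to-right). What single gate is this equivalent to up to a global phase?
Z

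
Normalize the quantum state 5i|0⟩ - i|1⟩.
0.9806i|0⟩ - 0.1961i|1⟩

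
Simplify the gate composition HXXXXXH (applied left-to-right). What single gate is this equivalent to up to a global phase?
Z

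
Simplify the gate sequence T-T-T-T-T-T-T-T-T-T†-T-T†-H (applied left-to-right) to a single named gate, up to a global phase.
H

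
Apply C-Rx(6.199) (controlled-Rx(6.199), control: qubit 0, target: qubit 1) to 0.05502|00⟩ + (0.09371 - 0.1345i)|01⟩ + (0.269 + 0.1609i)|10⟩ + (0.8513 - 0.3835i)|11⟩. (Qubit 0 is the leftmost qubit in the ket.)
0.05502|00⟩ + (0.09371 - 0.1345i)|01⟩ + (-0.2849 - 0.1966i)|10⟩ + (-0.8438 + 0.3718i)|11⟩

C-Rx(6.199) leaves the control-|0⟩ kets |00⟩, |01⟩ unchanged and applies Rx(6.199) to qubit 1 on the control-|1⟩ pair (|10⟩, |11⟩).
Rx(6.199) = [[cos(θ/2), −i·sin(θ/2)], [−i·sin(θ/2), cos(θ/2)]]; θ = 6.199, cos(θ/2) ≈ -0.999114, sin(θ/2) ≈ 0.0420802.
With a = amp(|10⟩) = (0.269 + 0.1609i) and b = amp(|11⟩) = (0.8513 - 0.3835i):
new amp(|10⟩) = (-0.999114)·a + (-0.0420802i)·b = (-0.2849 - 0.1966i)
new amp(|11⟩) = (-0.0420802i)·a + (-0.999114)·b = (-0.8438 + 0.3718i)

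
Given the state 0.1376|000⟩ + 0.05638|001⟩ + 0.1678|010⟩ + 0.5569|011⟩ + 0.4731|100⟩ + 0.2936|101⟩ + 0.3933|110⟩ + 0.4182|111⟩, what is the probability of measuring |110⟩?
0.1547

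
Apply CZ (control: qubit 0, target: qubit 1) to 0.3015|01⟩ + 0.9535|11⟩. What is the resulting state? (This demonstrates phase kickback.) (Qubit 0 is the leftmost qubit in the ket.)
0.3015|01⟩ - 0.9535|11⟩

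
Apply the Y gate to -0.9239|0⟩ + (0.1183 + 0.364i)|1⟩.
(0.364 - 0.1183i)|0⟩ - 0.9239i|1⟩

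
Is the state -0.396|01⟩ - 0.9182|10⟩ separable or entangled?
Entangled

Writing the state as a|00⟩ + b|01⟩ + c|10⟩ + d|11⟩, it is a product state iff ad − bc = 0.
Here (a, b, c, d) = (0, -0.396, -0.9182, 0): ad − bc = (0)(0) − (-0.396)(-0.9182) = -0.3636 ≠ 0, so the state is entangled.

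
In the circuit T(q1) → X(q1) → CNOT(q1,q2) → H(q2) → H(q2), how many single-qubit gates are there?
4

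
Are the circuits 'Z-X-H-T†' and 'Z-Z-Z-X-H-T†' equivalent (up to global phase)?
Yes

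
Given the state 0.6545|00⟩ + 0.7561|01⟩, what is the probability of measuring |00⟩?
0.4284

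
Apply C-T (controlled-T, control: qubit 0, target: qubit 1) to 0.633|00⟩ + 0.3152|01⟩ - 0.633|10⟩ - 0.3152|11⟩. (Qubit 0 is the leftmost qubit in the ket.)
0.633|00⟩ + 0.3152|01⟩ - 0.633|10⟩ + (-0.2229 - 0.2229i)|11⟩

C-T leaves the control-|0⟩ kets |00⟩, |01⟩ unchanged and applies T to qubit 1 on the control-|1⟩ pair (|10⟩, |11⟩).
T = [[1, 0], [0, (1/√2 + (1/√2)i)]].
With a = amp(|10⟩) = -0.633 and b = amp(|11⟩) = -0.3152:
new amp(|10⟩) = (1)·a = -0.633
new amp(|11⟩) = (1/√2 + (1/√2)i)·b = (-0.2229 - 0.2229i)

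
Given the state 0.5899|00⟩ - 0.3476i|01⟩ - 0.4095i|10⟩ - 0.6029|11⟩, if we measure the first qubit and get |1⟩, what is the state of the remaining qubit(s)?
-0.5619i|0⟩ - 0.8272|1⟩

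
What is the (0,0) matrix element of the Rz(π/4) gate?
(0.9239 - 0.3827i)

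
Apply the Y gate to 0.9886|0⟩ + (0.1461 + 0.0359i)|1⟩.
(0.0359 - 0.1461i)|0⟩ + 0.9886i|1⟩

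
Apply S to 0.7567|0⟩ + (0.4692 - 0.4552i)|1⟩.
0.7567|0⟩ + (0.4552 + 0.4692i)|1⟩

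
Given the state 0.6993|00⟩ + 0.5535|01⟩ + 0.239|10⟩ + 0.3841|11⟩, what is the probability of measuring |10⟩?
0.05712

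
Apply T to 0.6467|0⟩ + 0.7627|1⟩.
0.6467|0⟩ + (0.5393 + 0.5393i)|1⟩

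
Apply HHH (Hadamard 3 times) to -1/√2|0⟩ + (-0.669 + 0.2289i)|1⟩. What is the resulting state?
(-0.9731 + 0.1619i)|0⟩ + (-0.02695 - 0.1619i)|1⟩

H² = I, so H^3 = H: a single Hadamard. With (a, b) = (-1/√2, (-0.669 + 0.2289i)), H gives ((a + b)/√2, (a − b)/√2) = ((-0.9731 + 0.1619i), (-0.02695 - 0.1619i)).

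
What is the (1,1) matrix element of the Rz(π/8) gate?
(0.9808 + 0.1951i)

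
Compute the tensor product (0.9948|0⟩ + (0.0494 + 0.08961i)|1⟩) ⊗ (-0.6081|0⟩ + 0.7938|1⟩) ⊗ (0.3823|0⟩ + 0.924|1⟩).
-0.2313|000⟩ - 0.559|001⟩ + 0.3019|010⟩ + 0.7297|011⟩ + (-0.01148 - 0.02083i)|100⟩ + (-0.02776 - 0.05035i)|101⟩ + (0.01499 + 0.02719i)|110⟩ + (0.03623 + 0.06573i)|111⟩

amp(|b₁b₂…⟩) = product of the factor amplitudes for bits b₁, b₂, …; only kets whose every factor amplitude is nonzero survive.
|000⟩: (0.9948)(-0.6081)(0.3823) = -0.2313
|001⟩: (0.9948)(-0.6081)(0.924) = -0.559
|010⟩: (0.9948)(0.7938)(0.3823) = 0.3019
|011⟩: (0.9948)(0.7938)(0.924) = 0.7297
|100⟩: (0.0494 + 0.08961i)(-0.6081)(0.3823) = (-0.01148 - 0.02083i)
|101⟩: (0.0494 + 0.08961i)(-0.6081)(0.924) = (-0.02776 - 0.05035i)
|110⟩: (0.0494 + 0.08961i)(0.7938)(0.3823) = (0.01499 + 0.02719i)
|111⟩: (0.0494 + 0.08961i)(0.7938)(0.924) = (0.03623 + 0.06573i)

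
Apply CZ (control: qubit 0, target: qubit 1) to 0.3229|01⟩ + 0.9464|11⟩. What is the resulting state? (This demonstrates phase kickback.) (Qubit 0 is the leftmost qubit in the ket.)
0.3229|01⟩ - 0.9464|11⟩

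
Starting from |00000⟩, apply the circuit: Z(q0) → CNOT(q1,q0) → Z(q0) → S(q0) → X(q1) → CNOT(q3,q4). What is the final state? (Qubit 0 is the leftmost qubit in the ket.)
|01000⟩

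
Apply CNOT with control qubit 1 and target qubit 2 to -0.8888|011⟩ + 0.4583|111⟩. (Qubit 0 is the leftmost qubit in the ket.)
-0.8888|010⟩ + 0.4583|110⟩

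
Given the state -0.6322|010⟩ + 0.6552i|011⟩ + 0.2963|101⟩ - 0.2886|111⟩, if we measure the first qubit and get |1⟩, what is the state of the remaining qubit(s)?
0.7164|01⟩ - 0.6977|11⟩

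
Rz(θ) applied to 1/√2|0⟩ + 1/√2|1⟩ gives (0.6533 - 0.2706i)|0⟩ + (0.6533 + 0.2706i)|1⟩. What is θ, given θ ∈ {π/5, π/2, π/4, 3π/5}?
π/4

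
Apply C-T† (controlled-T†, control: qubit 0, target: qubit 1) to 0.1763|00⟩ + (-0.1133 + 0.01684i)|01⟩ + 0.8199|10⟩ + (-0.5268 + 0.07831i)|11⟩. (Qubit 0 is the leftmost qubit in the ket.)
0.1763|00⟩ + (-0.1133 + 0.01684i)|01⟩ + 0.8199|10⟩ + (-0.3171 + 0.4279i)|11⟩

C-T† leaves the control-|0⟩ kets |00⟩, |01⟩ unchanged and applies T† to qubit 1 on the control-|1⟩ pair (|10⟩, |11⟩).
T† = [[1, 0], [0, (1/√2 - (1/√2)i)]].
With a = amp(|10⟩) = 0.8199 and b = amp(|11⟩) = (-0.5268 + 0.07831i):
new amp(|10⟩) = (1)·a = 0.8199
new amp(|11⟩) = (1/√2 - (1/√2)i)·b = (-0.3171 + 0.4279i)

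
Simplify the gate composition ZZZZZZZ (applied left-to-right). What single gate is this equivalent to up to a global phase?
Z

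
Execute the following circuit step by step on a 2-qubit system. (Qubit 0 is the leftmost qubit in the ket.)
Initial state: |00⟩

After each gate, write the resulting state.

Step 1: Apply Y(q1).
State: i|01⟩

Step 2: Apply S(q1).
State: -|01⟩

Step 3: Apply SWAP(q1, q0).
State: -|10⟩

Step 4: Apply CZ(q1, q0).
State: -|10⟩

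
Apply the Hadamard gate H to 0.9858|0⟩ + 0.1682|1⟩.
0.816|0⟩ + 0.5781|1⟩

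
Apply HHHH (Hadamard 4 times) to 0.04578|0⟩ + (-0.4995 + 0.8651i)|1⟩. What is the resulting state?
0.04578|0⟩ + (-0.4995 + 0.8651i)|1⟩

H² = I, so an even number of Hadamards cancels: H^4 = I and the state is unchanged.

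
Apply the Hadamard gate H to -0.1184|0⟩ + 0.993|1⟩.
0.6184|0⟩ - 0.7859|1⟩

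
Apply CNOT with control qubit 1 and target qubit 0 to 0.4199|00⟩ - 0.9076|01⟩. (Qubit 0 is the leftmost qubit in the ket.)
0.4199|00⟩ - 0.9076|11⟩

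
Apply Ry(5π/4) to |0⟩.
-0.3827|0⟩ + 0.9239|1⟩

Ry(5π/4) = [[cos(θ/2), −sin(θ/2)], [sin(θ/2), cos(θ/2)]]; θ = 5π/4, cos(θ/2) ≈ -0.382683, sin(θ/2) ≈ 0.92388.
With a = amp(|0⟩) = 1 and b = amp(|1⟩) = 0:
new amp(|0⟩) = (-0.382683)·a + (-0.92388)·b = -0.3827
new amp(|1⟩) = (0.92388)·a + (-0.382683)·b = 0.9239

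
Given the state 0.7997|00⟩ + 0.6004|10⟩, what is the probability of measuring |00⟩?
0.6395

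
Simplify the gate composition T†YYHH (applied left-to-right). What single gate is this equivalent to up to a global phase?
T†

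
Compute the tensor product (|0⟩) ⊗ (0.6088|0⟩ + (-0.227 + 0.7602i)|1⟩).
0.6088|00⟩ + (-0.227 + 0.7602i)|01⟩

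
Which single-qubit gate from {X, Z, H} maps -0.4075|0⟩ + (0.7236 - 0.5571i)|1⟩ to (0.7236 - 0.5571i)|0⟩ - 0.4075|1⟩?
X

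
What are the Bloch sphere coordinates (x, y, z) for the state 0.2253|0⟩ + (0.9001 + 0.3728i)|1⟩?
(0.4056, 0.168, -0.8984)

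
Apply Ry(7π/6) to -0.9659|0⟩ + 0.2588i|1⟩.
(0.25 - 0.25i)|0⟩ + (-0.933 - 0.06698i)|1⟩

Ry(7π/6) = [[cos(θ/2), −sin(θ/2)], [sin(θ/2), cos(θ/2)]]; θ = 7π/6, cos(θ/2) ≈ -0.258819, sin(θ/2) ≈ 0.965926.
With a = amp(|0⟩) = -0.9659 and b = amp(|1⟩) = 0.2588i:
new amp(|0⟩) = (-0.258819)·a + (-0.965926)·b = (0.25 - 0.25i)
new amp(|1⟩) = (0.965926)·a + (-0.258819)·b = (-0.933 - 0.06698i)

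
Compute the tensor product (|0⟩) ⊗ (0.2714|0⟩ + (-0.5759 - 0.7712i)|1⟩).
0.2714|00⟩ + (-0.5759 - 0.7712i)|01⟩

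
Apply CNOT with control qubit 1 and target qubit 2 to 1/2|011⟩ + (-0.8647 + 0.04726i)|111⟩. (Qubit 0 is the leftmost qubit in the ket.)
1/2|010⟩ + (-0.8647 + 0.04726i)|110⟩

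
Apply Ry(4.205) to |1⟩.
-0.8619|0⟩ - 0.507|1⟩

Ry(4.205) = [[cos(θ/2), −sin(θ/2)], [sin(θ/2), cos(θ/2)]]; θ = 4.205, cos(θ/2) ≈ -0.507003, sin(θ/2) ≈ 0.861945.
With a = amp(|0⟩) = 0 and b = amp(|1⟩) = 1:
new amp(|0⟩) = (-0.507003)·a + (-0.861945)·b = -0.8619
new amp(|1⟩) = (0.861945)·a + (-0.507003)·b = -0.507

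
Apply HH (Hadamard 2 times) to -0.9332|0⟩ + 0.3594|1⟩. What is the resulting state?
-0.9332|0⟩ + 0.3594|1⟩

H² = I, so an even number of Hadamards cancels: H^2 = I and the state is unchanged.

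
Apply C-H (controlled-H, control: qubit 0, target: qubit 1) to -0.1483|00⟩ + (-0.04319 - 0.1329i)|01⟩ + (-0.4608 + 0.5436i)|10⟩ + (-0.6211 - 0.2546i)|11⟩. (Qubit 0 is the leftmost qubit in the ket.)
-0.1483|00⟩ + (-0.04319 - 0.1329i)|01⟩ + (-0.765 + 0.2044i)|10⟩ + (0.1133 + 0.5644i)|11⟩

C-H leaves the control-|0⟩ kets |00⟩, |01⟩ unchanged and applies H to qubit 1 on the control-|1⟩ pair (|10⟩, |11⟩).
H = [[1/√2, 1/√2], [1/√2, -1/√2]].
With a = amp(|10⟩) = (-0.4608 + 0.5436i) and b = amp(|11⟩) = (-0.6211 - 0.2546i):
new amp(|10⟩) = (1/√2)·a + (1/√2)·b = (-0.765 + 0.2044i)
new amp(|11⟩) = (1/√2)·a + (-1/√2)·b = (0.1133 + 0.5644i)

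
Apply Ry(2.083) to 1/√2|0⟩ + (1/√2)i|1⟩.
(0.357 - 0.6103i)|0⟩ + (0.6103 + 0.357i)|1⟩

Ry(2.083) = [[cos(θ/2), −sin(θ/2)], [sin(θ/2), cos(θ/2)]]; θ = 2.083, cos(θ/2) ≈ 0.504926, sin(θ/2) ≈ 0.863163.
With a = amp(|0⟩) = 1/√2 and b = amp(|1⟩) = (1/√2)i:
new amp(|0⟩) = (0.504926)·a + (-0.863163)·b = (0.357 - 0.6103i)
new amp(|1⟩) = (0.863163)·a + (0.504926)·b = (0.6103 + 0.357i)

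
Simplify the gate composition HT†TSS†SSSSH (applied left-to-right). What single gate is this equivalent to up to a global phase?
I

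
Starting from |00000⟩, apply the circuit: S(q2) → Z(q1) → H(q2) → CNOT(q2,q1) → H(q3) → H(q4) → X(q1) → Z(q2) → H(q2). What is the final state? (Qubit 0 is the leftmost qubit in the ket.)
-0.25|00000⟩ - 0.25|00001⟩ - 0.25|00010⟩ - 0.25|00011⟩ + 0.25|00100⟩ + 0.25|00101⟩ + 0.25|00110⟩ + 0.25|00111⟩ + 0.25|01000⟩ + 0.25|01001⟩ + 0.25|01010⟩ + 0.25|01011⟩ + 0.25|01100⟩ + 0.25|01101⟩ + 0.25|01110⟩ + 0.25|01111⟩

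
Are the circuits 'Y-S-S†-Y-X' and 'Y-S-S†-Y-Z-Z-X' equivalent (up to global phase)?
Yes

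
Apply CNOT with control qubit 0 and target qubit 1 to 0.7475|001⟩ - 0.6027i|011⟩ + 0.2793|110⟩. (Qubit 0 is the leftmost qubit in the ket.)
0.7475|001⟩ - 0.6027i|011⟩ + 0.2793|100⟩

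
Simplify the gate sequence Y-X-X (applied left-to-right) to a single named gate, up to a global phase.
Y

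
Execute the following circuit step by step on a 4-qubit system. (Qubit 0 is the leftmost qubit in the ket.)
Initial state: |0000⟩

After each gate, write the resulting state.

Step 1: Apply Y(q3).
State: i|0001⟩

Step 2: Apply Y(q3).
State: |0000⟩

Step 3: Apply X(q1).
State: |0100⟩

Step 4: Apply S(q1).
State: i|0100⟩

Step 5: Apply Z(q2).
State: i|0100⟩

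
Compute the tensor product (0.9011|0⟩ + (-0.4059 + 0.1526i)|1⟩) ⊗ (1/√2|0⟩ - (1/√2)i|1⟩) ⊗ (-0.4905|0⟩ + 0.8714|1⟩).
-0.3125|000⟩ + 0.5552|001⟩ + 0.3125i|010⟩ - 0.5552i|011⟩ + (0.1408 - 0.05293i)|100⟩ + (-0.2501 + 0.09403i)|101⟩ + (-0.05293 - 0.1408i)|110⟩ + (0.09403 + 0.2501i)|111⟩

amp(|b₁b₂…⟩) = product of the factor amplitudes for bits b₁, b₂, …; only kets whose every factor amplitude is nonzero survive.
|000⟩: (0.9011)(1/√2)(-0.4905) = -0.3125
|001⟩: (0.9011)(1/√2)(0.8714) = 0.5552
|010⟩: (0.9011)(-(1/√2)i)(-0.4905) = 0.3125i
|011⟩: (0.9011)(-(1/√2)i)(0.8714) = -0.5552i
|100⟩: (-0.4059 + 0.1526i)(1/√2)(-0.4905) = (0.1408 - 0.05293i)
|101⟩: (-0.4059 + 0.1526i)(1/√2)(0.8714) = (-0.2501 + 0.09403i)
|110⟩: (-0.4059 + 0.1526i)(-(1/√2)i)(-0.4905) = (-0.05293 - 0.1408i)
|111⟩: (-0.4059 + 0.1526i)(-(1/√2)i)(0.8714) = (0.09403 + 0.2501i)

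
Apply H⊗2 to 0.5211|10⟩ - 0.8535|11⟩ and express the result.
-0.1662|00⟩ + 0.6873|01⟩ + 0.1662|10⟩ - 0.6873|11⟩

H⊗2 gives amp(|y⟩) = (1/2) Σ_x (−1)^(x·y) amp(|x⟩), where x·y is the number of positions in which both x and y have a 1.
|00⟩: (0.5211 - 0.8535)/2 = -0.1662
|01⟩: (0.5211 + 0.8535)/2 = 0.6873
|10⟩: (-0.5211 + 0.8535)/2 = 0.1662
|11⟩: (-0.5211 - 0.8535)/2 = -0.6873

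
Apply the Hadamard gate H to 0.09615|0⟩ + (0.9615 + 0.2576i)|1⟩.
(0.7479 + 0.1822i)|0⟩ + (-0.6119 - 0.1822i)|1⟩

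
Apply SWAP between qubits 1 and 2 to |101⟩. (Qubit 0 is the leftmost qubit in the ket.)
|110⟩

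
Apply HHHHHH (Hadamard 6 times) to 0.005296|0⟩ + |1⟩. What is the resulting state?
0.005296|0⟩ + |1⟩

H² = I, so an even number of Hadamards cancels: H^6 = I and the state is unchanged.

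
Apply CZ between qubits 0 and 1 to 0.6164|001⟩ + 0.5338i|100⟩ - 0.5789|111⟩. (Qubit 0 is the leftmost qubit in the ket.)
0.6164|001⟩ + 0.5338i|100⟩ + 0.5789|111⟩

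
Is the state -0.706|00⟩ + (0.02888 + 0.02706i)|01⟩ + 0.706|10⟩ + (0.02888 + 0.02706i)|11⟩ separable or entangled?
Entangled

Writing the state as a|00⟩ + b|01⟩ + c|10⟩ + d|11⟩, it is a product state iff ad − bc = 0.
Here (a, b, c, d) = (-0.706, (0.02888 + 0.02706i), 0.706, (0.02888 + 0.02706i)): ad − bc = (-0.706)(0.02888 + 0.02706i) − (0.02888 + 0.02706i)(0.706) = (-0.04078 - 0.03821i) ≠ 0, so the state is entangled.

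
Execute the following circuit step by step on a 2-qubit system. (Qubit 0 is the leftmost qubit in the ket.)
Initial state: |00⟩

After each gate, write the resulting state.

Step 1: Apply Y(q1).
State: i|01⟩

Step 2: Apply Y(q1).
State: |00⟩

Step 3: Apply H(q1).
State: 1/√2|00⟩ + 1/√2|01⟩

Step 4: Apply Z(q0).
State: 1/√2|00⟩ + 1/√2|01⟩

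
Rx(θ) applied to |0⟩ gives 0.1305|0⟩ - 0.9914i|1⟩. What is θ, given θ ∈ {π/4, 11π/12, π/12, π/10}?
11π/12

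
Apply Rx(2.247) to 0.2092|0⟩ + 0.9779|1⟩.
(0.09049 - 0.8817i)|0⟩ + (0.423 - 0.1886i)|1⟩

Rx(2.247) = [[cos(θ/2), −i·sin(θ/2)], [−i·sin(θ/2), cos(θ/2)]]; θ = 2.247, cos(θ/2) ≈ 0.432529, sin(θ/2) ≈ 0.90162.
With a = amp(|0⟩) = 0.2092 and b = amp(|1⟩) = 0.9779:
new amp(|0⟩) = (0.432529)·a + (-0.90162i)·b = (0.09049 - 0.8817i)
new amp(|1⟩) = (-0.90162i)·a + (0.432529)·b = (0.423 - 0.1886i)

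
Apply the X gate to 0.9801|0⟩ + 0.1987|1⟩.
0.1987|0⟩ + 0.9801|1⟩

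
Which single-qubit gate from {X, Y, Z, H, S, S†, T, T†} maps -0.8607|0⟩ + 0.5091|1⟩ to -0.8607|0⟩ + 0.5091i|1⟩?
S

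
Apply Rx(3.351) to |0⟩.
-0.1045|0⟩ - 0.9945i|1⟩

Rx(3.351) = [[cos(θ/2), −i·sin(θ/2)], [−i·sin(θ/2), cos(θ/2)]]; θ = 3.351, cos(θ/2) ≈ -0.104512, sin(θ/2) ≈ 0.994524.
With a = amp(|0⟩) = 1 and b = amp(|1⟩) = 0:
new amp(|0⟩) = (-0.104512)·a + (-0.994524i)·b = -0.1045
new amp(|1⟩) = (-0.994524i)·a + (-0.104512)·b = -0.9945i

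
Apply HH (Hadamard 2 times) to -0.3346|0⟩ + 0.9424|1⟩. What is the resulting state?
-0.3346|0⟩ + 0.9424|1⟩

H² = I, so an even number of Hadamards cancels: H^2 = I and the state is unchanged.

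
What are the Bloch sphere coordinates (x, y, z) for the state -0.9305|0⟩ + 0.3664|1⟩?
(-0.6819, 0, 0.7316)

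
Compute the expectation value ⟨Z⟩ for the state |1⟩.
-1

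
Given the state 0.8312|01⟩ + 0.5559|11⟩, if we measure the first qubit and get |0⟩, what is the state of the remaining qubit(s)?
|1⟩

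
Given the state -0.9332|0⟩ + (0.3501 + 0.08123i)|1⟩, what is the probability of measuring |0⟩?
0.8709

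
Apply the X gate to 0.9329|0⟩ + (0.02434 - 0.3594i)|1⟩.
(0.02434 - 0.3594i)|0⟩ + 0.9329|1⟩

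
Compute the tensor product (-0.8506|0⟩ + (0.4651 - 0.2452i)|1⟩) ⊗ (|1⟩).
-0.8506|01⟩ + (0.4651 - 0.2452i)|11⟩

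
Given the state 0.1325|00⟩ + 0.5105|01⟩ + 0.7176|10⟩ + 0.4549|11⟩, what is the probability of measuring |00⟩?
0.01756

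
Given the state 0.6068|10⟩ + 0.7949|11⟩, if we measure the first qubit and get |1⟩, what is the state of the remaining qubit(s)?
0.6068|0⟩ + 0.7949|1⟩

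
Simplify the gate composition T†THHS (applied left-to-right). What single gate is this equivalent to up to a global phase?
S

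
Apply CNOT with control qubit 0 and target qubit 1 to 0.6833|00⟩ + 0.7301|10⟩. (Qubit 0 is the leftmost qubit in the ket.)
0.6833|00⟩ + 0.7301|11⟩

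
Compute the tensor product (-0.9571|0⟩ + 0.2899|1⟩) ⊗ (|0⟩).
-0.9571|00⟩ + 0.2899|10⟩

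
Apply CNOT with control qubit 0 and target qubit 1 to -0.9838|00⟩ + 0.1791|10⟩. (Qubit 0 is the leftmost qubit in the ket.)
-0.9838|00⟩ + 0.1791|11⟩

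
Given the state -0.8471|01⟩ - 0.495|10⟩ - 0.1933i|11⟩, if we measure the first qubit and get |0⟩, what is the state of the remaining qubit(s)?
-|1⟩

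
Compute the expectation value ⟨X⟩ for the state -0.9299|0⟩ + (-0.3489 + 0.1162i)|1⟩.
0.6489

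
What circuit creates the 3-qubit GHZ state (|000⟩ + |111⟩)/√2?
H(q0) → CNOT(q0,q1) → CNOT(q0,q2)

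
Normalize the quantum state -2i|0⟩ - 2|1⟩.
-(1/√2)i|0⟩ - 1/√2|1⟩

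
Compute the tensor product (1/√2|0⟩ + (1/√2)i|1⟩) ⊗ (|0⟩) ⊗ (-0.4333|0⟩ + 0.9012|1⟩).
-0.3064|000⟩ + 0.6372|001⟩ - 0.3064i|100⟩ + 0.6372i|101⟩

amp(|b₁b₂…⟩) = product of the factor amplitudes for bits b₁, b₂, …; only kets whose every factor amplitude is nonzero survive.
|000⟩: (1/√2)(1)(-0.4333) = -0.3064
|001⟩: (1/√2)(1)(0.9012) = 0.6372
|100⟩: ((1/√2)i)(1)(-0.4333) = -0.3064i
|101⟩: ((1/√2)i)(1)(0.9012) = 0.6372i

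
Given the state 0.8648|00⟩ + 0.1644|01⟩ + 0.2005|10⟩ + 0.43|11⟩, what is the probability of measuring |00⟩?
0.7479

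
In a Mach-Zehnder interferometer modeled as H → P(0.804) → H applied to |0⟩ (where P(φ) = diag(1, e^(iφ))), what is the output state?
(0.8469 + 0.3601i)|0⟩ + (0.1531 - 0.3601i)|1⟩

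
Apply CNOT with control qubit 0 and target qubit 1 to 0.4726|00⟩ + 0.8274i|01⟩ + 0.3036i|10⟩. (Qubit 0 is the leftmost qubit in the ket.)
0.4726|00⟩ + 0.8274i|01⟩ + 0.3036i|11⟩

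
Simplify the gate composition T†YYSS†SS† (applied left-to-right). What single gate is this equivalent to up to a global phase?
T†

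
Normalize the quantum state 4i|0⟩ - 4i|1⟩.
(1/√2)i|0⟩ - (1/√2)i|1⟩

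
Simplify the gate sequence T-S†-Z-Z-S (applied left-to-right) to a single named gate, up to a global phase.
T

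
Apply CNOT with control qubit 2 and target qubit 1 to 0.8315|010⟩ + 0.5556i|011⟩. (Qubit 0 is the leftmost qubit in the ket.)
0.5556i|001⟩ + 0.8315|010⟩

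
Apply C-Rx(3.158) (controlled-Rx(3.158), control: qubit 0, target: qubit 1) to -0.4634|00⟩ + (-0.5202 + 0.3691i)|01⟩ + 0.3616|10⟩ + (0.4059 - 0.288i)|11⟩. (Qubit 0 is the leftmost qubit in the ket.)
-0.4634|00⟩ + (-0.5202 + 0.3691i)|01⟩ + (-0.291 - 0.4059i)|10⟩ + (-0.00333 - 0.3592i)|11⟩

C-Rx(3.158) leaves the control-|0⟩ kets |00⟩, |01⟩ unchanged and applies Rx(3.158) to qubit 1 on the control-|1⟩ pair (|10⟩, |11⟩).
Rx(3.158) = [[cos(θ/2), −i·sin(θ/2)], [−i·sin(θ/2), cos(θ/2)]]; θ = 3.158, cos(θ/2) ≈ -0.00820358, sin(θ/2) ≈ 0.999966.
With a = amp(|10⟩) = 0.3616 and b = amp(|11⟩) = (0.4059 - 0.288i):
new amp(|10⟩) = (-0.00820358)·a + (-0.999966i)·b = (-0.291 - 0.4059i)
new amp(|11⟩) = (-0.999966i)·a + (-0.00820358)·b = (-0.00333 - 0.3592i)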